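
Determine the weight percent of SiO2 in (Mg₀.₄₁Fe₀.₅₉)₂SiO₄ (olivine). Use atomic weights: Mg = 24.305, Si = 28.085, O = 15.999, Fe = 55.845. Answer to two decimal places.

M((Mg₀.₄₁Fe₀.₅₉)₂SiO₄) = 177.908 g/mol; M(SiO2) = 60.083 g/mol.
Moles SiO2 per formula unit = 1 Si ÷ 1 = 1.0000.
SiO2 fraction = (1.0000 × 60.083) / 177.908 = 60.083/177.908 = 0.3377.

33.77 wt%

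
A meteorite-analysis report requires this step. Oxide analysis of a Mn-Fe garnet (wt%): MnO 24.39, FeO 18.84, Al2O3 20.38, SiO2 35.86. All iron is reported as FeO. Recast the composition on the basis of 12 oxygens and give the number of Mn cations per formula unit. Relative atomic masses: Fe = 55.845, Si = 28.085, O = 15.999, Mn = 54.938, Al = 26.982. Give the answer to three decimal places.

24.39 wt% MnO ÷ 70.937 g/mol = 0.34383 mol, giving 0.34383 Mn and 0.34383 O.
18.84 wt% FeO ÷ 71.844 g/mol = 0.26223 mol, giving 0.26223 Fe and 0.26223 O.
20.38 wt% Al2O3 ÷ 101.961 g/mol = 0.19988 mol, giving 0.39976 Al and 0.59964 O.
35.86 wt% SiO2 ÷ 60.083 g/mol = 0.59684 mol, giving 0.59684 Si and 1.19368 O.
Oxygen sums to 2.39938; scaling by 12/2.39938 = 5.00129 puts the formula on 12 O.
Mn: 0.34383 × 5.00129 = 1.720 atoms per formula unit.

1.720 Mn apfu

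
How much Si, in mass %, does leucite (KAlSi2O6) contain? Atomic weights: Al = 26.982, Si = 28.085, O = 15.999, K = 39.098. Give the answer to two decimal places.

M(KAlSi2O6) = 218.244 g/mol.
Si contributes 2 × 28.085 = 56.170 g per mole.
56.170/218.244 = 0.2574 → 25.74%.

25.74 mass %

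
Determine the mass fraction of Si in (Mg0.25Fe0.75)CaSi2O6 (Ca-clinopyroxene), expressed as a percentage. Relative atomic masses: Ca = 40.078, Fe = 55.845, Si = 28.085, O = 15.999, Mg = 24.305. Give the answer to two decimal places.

Formula mass = 0.25×24.305 + 0.75×55.845 + 1×40.078 + 2×28.085 + 6×15.999 = 240.202 g/mol, of which 56.170 g is Si.
So Si makes up 56.170/240.202 = 0.2338 of the mass, i.e. 23.38%.

23.38 wt%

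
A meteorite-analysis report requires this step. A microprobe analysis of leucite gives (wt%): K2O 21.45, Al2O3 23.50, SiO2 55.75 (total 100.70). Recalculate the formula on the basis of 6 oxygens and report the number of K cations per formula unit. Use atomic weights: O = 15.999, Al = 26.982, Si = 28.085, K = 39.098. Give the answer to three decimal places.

0.985 K apfu

K2O: 21.45/94.195 = 0.22772 mol → 0.45544 mol K, 0.22772 mol O.
Al2O3: 23.50/101.961 = 0.23048 mol → 0.46096 mol Al, 0.69144 mol O.
SiO2: 55.75/60.083 = 0.92788 mol → 0.92788 mol Si, 1.85576 mol O.
Total oxygen = 2.77492 mol. Normalization factor = 6/2.77492 = 2.16222.
K per 6 O = 0.45544 × 2.16222 = 0.985.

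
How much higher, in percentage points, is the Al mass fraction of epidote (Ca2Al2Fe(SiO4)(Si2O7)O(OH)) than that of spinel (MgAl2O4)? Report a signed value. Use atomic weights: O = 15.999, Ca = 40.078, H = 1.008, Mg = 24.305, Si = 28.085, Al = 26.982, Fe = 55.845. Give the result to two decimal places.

Al in Ca2Al2Fe(SiO4)(Si2O7)O(OH): molar mass 483.215 g/mol; 2×26.982 = 53.964 g → 11.17 wt%.
Al in MgAl2O4: molar mass 142.265 g/mol; 2×26.982 = 53.964 g → 37.93 wt%.
Difference = 11.17 − 37.93 = -26.76 percentage points.

-26.76 percentage points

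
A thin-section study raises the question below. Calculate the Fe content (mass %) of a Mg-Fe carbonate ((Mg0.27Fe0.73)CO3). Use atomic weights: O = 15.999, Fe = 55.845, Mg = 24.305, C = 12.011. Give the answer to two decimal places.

37.98 mass %

Formula mass = 0.27×24.305 + 0.73×55.845 + 1×12.011 + 3×15.999 = 107.337 g/mol, of which 40.767 g is Fe.
So Fe makes up 40.767/107.337 = 0.3798 of the mass, i.e. 37.98%.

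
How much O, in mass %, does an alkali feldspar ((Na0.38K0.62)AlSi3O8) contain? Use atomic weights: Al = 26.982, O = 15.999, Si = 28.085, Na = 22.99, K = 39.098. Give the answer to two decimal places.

47.02 mass %

Molar mass of (Na0.38K0.62)AlSi3O8: 0.38·22.99 + 0.62·39.098 + 1·26.982 + 3·28.085 + 8·15.999 = 272.206 g/mol.
Mass of O per formula unit: 8 × 15.999 = 127.992 g.
Weight fraction O = 127.992 / 272.206 = 0.4702.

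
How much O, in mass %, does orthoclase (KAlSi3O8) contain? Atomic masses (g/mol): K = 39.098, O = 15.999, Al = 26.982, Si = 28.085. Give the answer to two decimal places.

45.99 mass %

M(KAlSi3O8) = 278.327 g/mol.
O contributes 8 × 15.999 = 127.992 g per mole.
127.992/278.327 = 0.4599 → 45.99%.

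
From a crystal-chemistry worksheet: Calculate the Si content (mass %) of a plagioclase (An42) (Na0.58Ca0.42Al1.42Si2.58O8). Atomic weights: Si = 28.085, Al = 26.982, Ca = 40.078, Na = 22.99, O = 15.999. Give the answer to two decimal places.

26.94 mass %

M(Na0.58Ca0.42Al1.42Si2.58O8) = 268.933 g/mol.
Si contributes 2.58 × 28.085 = 72.459 g per mole.
72.459/268.933 = 0.2694 → 26.94%.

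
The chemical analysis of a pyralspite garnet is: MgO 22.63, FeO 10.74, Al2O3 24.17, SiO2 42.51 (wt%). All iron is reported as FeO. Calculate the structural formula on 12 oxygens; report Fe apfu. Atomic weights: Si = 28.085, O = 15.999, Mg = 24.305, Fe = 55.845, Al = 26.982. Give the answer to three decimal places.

MgO: 22.63/40.304 = 0.56148 mol → 0.56148 mol Mg, 0.56148 mol O.
FeO: 10.74/71.844 = 0.14949 mol → 0.14949 mol Fe, 0.14949 mol O.
Al2O3: 24.17/101.961 = 0.23705 mol → 0.47410 mol Al, 0.71115 mol O.
SiO2: 42.51/60.083 = 0.70752 mol → 0.70752 mol Si, 1.41504 mol O.
Total oxygen = 2.83716 mol. Normalization factor = 12/2.83716 = 4.22958.
Fe per 12 O = 0.14949 × 4.22958 = 0.632.

0.632 Fe apfu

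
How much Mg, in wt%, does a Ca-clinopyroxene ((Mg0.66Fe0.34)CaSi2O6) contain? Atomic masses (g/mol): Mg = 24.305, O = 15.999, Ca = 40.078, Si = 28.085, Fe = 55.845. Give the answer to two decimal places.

M((Mg0.66Fe0.34)CaSi2O6) = 227.271 g/mol.
Mg contributes 0.66 × 24.305 = 16.041 g per mole.
16.041/227.271 = 0.0706 → 7.06%.

7.06 wt%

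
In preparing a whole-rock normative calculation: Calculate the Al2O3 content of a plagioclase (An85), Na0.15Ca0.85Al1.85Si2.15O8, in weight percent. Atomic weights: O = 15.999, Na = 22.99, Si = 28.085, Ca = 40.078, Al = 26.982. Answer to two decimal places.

M(Na0.15Ca0.85Al1.85Si2.15O8) = 275.806 g/mol; M(Al2O3) = 101.961 g/mol.
Moles Al2O3 per formula unit = 1.85 Al ÷ 2 = 0.9250.
Al2O3 fraction = (0.9250 × 101.961) / 275.806 = 94.314/275.806 = 0.3420.

34.20 wt%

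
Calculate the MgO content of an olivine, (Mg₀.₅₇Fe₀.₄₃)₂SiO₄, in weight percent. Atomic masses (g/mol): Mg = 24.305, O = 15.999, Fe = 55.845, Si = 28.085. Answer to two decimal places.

Molar mass of (Mg₀.₅₇Fe₀.₄₃)₂SiO₄ = 1.14·24.305 + 0.86·55.845 + 1·28.085 + 4·15.999 = 167.815 g/mol.
Each formula unit contains 1.14 Mg, equivalent to 1.14/1 = 1.1400 mol MgO.
M(MgO) = 1×24.305 + 1×15.999 = 40.304 g/mol.
Mass of MgO per formula unit = 1.1400 × 40.304 = 45.947 g.
MgO wt% = 45.947 / 167.815 × 100 = 27.38%.

27.38 wt%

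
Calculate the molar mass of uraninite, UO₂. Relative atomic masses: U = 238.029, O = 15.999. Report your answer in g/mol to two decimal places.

M = 1(238.029) + 2(15.999)

270.03 g/mol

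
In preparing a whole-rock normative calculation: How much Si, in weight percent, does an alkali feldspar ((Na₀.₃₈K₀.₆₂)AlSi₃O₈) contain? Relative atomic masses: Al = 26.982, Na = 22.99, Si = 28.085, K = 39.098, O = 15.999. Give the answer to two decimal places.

30.95 weight percent

Molar mass of (Na₀.₃₈K₀.₆₂)AlSi₃O₈: 0.38×22.99 + 0.62×39.098 + 1×26.982 + 3×28.085 + 8×15.999 = 272.206 g/mol.
Mass of Si per formula unit: 3 × 28.085 = 84.255 g.
Weight fraction Si = 84.255 / 272.206 = 0.3095.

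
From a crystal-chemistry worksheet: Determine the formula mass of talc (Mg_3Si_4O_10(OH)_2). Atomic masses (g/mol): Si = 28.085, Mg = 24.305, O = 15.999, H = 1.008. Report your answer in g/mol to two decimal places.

Mg: 3 × 24.305 = 72.9150
Si: 4 × 28.085 = 112.3400
O: 12 × 15.999 = 191.9880
H: 2 × 1.008 = 2.0160
Summing the contributions gives the formula mass.

379.26 g/mol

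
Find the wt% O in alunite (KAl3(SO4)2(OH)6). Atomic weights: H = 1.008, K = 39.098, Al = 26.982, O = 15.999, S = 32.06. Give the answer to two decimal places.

54.08 weight percent

Molar mass of KAl3(SO4)2(OH)6: 1·39.098 + 3·26.982 + 2·32.06 + 14·15.999 + 6·1.008 = 414.198 g/mol.
Mass of O per formula unit: 14 × 15.999 = 223.986 g.
Weight fraction O = 223.986 / 414.198 = 0.5408.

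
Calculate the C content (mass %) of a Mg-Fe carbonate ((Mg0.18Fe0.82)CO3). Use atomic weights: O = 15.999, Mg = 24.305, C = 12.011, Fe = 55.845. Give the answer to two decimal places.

Formula mass = 0.18*24.305 + 0.82*55.845 + 1*12.011 + 3*15.999 = 110.176 g/mol, of which 12.011 g is C.
So C makes up 12.011/110.176 = 0.1090 of the mass, i.e. 10.90%.

10.90 mass %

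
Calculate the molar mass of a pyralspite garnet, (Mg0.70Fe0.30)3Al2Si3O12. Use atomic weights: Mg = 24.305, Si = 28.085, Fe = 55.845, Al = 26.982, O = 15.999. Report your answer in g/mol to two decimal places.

431.51 g/mol

M = 2.10(24.305) + 0.90(55.845) + 2(26.982) + 3(28.085) + 12(15.999)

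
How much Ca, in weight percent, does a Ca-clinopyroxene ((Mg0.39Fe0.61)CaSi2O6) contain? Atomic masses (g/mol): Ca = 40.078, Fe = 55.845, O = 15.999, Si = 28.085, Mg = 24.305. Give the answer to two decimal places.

Molar mass of (Mg0.39Fe0.61)CaSi2O6: 0.39*24.305 + 0.61*55.845 + 1*40.078 + 2*28.085 + 6*15.999 = 235.786 g/mol.
Mass of Ca per formula unit: 1 × 40.078 = 40.078 g.
Weight fraction Ca = 40.078 / 235.786 = 0.1700.

17.00 weight percent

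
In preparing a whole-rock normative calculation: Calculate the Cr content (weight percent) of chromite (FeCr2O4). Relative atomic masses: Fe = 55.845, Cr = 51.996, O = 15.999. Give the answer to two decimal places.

46.46 weight percent

Molar mass of FeCr2O4: 1×55.845 + 2×51.996 + 4×15.999 = 223.833 g/mol.
Mass of Cr per formula unit: 2 × 51.996 = 103.992 g.
Weight fraction Cr = 103.992 / 223.833 = 0.4646.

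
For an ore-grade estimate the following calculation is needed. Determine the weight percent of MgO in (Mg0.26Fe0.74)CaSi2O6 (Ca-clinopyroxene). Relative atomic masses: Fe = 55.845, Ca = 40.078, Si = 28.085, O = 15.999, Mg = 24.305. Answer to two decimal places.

4.37 wt%

M((Mg0.26Fe0.74)CaSi2O6) = 239.887 g/mol; M(MgO) = 40.304 g/mol.
Moles MgO per formula unit = 0.26 Mg ÷ 1 = 0.2600.
MgO fraction = (0.2600 × 40.304) / 239.887 = 10.479/239.887 = 0.0437.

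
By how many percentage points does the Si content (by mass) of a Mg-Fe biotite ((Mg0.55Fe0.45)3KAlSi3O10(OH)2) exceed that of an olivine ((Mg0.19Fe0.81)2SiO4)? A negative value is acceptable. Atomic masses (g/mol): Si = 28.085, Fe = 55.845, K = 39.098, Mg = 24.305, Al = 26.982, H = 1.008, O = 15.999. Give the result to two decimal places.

3.68 percentage points

Si in (Mg0.55Fe0.45)3KAlSi3O10(OH)2: molar mass 459.833 g/mol; 3×28.085 = 84.255 g → 18.32 wt%.
Si in (Mg0.19Fe0.81)2SiO4: molar mass 191.786 g/mol; 1×28.085 = 28.085 g → 14.64 wt%.
Difference = 18.32 − 14.64 = 3.68 percentage points.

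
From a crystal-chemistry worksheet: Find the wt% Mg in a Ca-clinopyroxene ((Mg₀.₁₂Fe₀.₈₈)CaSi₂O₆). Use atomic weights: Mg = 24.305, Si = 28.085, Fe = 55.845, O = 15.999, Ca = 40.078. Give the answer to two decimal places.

Formula mass = 0.12*24.305 + 0.88*55.845 + 1*40.078 + 2*28.085 + 6*15.999 = 244.302 g/mol, of which 2.917 g is Mg.
So Mg makes up 2.917/244.302 = 0.0119 of the mass, i.e. 1.19%.

1.19 mass %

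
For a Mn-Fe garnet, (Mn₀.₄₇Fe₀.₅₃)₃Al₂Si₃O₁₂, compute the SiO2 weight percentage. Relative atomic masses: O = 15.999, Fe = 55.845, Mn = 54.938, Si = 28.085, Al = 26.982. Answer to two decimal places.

36.31 wt%

Formula mass = 496.463 g/mol.
3 Si → 3.0000 mol SiO2 per formula unit; M(SiO2) = 60.083, so SiO2 mass = 180.249 g.
180.249/496.463 × 100 = 36.31 wt%.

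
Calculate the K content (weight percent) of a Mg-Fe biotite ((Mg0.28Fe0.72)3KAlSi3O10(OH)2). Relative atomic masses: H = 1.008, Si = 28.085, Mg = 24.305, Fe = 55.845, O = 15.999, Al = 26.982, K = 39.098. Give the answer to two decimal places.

Formula mass = 0.84·24.305 + 2.16·55.845 + 1·39.098 + 1·26.982 + 3·28.085 + 12·15.999 + 2·1.008 = 485.380 g/mol, of which 39.098 g is K.
So K makes up 39.098/485.380 = 0.0806 of the mass, i.e. 8.06%.

8.06 weight percent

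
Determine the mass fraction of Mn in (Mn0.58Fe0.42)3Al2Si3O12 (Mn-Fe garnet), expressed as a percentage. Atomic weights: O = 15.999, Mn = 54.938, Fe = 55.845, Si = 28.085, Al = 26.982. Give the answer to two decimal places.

19.27 weight percent

M((Mn0.58Fe0.42)3Al2Si3O12) = 496.164 g/mol.
Mn contributes 1.74 × 54.938 = 95.592 g per mole.
95.592/496.164 = 0.1927 → 19.27%.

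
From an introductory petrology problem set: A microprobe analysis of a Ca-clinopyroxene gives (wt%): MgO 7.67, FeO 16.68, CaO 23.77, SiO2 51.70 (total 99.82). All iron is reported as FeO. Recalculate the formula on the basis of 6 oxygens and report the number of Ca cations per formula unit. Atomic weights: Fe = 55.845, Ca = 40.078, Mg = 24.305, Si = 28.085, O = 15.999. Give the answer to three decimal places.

0.991 Ca apfu

MgO (M=40.304): mol = 0.19030; Mg = 0.19030, O = 0.19030.
FeO (M=71.844): mol = 0.23217; Fe = 0.23217, O = 0.23217.
CaO (M=56.077): mol = 0.42388; Ca = 0.42388, O = 0.42388.
SiO2 (M=60.083): mol = 0.86048; Si = 0.86048, O = 1.72096.
ΣO = 2.56731; factor = 6/ΣO = 2.33708.
Ca apfu = 0.42388 × 2.33708 = 0.991.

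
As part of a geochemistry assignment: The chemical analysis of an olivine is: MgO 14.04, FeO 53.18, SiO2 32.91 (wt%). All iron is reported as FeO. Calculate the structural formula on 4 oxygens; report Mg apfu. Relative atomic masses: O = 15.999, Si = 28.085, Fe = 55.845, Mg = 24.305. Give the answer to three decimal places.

0.638 Mg apfu

MgO: 14.04/40.304 = 0.34835 mol → 0.34835 mol Mg, 0.34835 mol O.
FeO: 53.18/71.844 = 0.74021 mol → 0.74021 mol Fe, 0.74021 mol O.
SiO2: 32.91/60.083 = 0.54774 mol → 0.54774 mol Si, 1.09548 mol O.
Total oxygen = 2.18404 mol. Normalization factor = 4/2.18404 = 1.83147.
Mg per 4 O = 0.34835 × 1.83147 = 0.638.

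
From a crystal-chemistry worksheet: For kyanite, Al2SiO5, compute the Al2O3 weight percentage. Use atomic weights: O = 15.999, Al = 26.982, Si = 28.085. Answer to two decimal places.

M(Al2SiO5) = 162.044 g/mol; M(Al2O3) = 101.961 g/mol.
Moles Al2O3 per formula unit = 2 Al ÷ 2 = 1.0000.
Al2O3 fraction = (1.0000 × 101.961) / 162.044 = 101.961/162.044 = 0.6292.

62.92 wt%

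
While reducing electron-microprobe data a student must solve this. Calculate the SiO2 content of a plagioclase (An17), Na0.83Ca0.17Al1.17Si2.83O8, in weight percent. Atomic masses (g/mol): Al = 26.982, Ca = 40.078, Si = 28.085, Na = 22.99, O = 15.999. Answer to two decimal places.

64.18 wt%

Molar mass of Na0.83Ca0.17Al1.17Si2.83O8 = 0.83·22.99 + 0.17·40.078 + 1.17·26.982 + 2.83·28.085 + 8·15.999 = 264.936 g/mol.
Each formula unit contains 2.83 Si, equivalent to 2.83/1 = 2.8300 mol SiO2.
M(SiO2) = 1×28.085 + 2×15.999 = 60.083 g/mol.
Mass of SiO2 per formula unit = 2.8300 × 60.083 = 170.035 g.
SiO2 wt% = 170.035 / 264.936 × 100 = 64.18%.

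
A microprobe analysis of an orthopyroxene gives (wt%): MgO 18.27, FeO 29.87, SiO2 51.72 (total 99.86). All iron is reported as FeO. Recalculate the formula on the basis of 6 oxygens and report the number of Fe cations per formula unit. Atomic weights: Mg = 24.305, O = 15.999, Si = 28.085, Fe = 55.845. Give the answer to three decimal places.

0.963 Fe apfu

18.27 wt% MgO ÷ 40.304 g/mol = 0.45330 mol, giving 0.45330 Mg and 0.45330 O.
29.87 wt% FeO ÷ 71.844 g/mol = 0.41576 mol, giving 0.41576 Fe and 0.41576 O.
51.72 wt% SiO2 ÷ 60.083 g/mol = 0.86081 mol, giving 0.86081 Si and 1.72162 O.
Oxygen sums to 2.59068; scaling by 6/2.59068 = 2.31599 puts the formula on 6 O.
Fe: 0.41576 × 2.31599 = 0.963 atoms per formula unit.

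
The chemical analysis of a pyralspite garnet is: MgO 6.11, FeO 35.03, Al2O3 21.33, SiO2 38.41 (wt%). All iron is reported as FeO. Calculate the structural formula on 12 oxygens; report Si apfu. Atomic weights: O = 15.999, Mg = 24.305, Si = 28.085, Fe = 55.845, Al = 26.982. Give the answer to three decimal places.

6.11 wt% MgO ÷ 40.304 g/mol = 0.15160 mol, giving 0.15160 Mg and 0.15160 O.
35.03 wt% FeO ÷ 71.844 g/mol = 0.48758 mol, giving 0.48758 Fe and 0.48758 O.
21.33 wt% Al2O3 ÷ 101.961 g/mol = 0.20920 mol, giving 0.41840 Al and 0.62760 O.
38.41 wt% SiO2 ÷ 60.083 g/mol = 0.63928 mol, giving 0.63928 Si and 1.27856 O.
Oxygen sums to 2.54534; scaling by 12/2.54534 = 4.71450 puts the formula on 12 O.
Si: 0.63928 × 4.71450 = 3.014 atoms per formula unit.

3.014 Si apfu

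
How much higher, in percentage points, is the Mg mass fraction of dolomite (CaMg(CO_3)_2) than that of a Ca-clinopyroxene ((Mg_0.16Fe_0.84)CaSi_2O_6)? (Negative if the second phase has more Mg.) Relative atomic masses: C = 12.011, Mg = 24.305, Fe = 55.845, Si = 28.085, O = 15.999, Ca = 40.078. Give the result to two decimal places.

11.58 percentage points

First mineral: 24.305 g Mg in 184.399 g formula = 13.18 wt% Mg.
Second mineral: 3.889 g Mg in 243.041 g formula = 1.60 wt% Mg.
13.18% − 1.60% gives a difference of 11.58 percentage points.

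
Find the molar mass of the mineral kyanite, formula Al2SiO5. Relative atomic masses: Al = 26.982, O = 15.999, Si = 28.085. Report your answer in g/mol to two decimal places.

The formula mass is the sum 2·26.982 + 1·28.085 + 5·15.999.

162.04 g/mol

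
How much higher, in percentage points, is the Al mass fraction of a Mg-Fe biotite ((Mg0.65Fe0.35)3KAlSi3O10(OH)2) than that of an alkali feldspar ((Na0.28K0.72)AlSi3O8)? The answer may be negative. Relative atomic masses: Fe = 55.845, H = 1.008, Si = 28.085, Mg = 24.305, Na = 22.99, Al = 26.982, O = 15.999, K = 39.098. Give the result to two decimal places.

-3.86 percentage points

M((Mg0.65Fe0.35)3KAlSi3O10(OH)2) = 450.371 g/mol, so wt% Al = 26.982/450.371 × 100 = 5.99%.
M((Na0.28K0.72)AlSi3O8) = 273.817 g/mol, so wt% Al = 26.982/273.817 × 100 = 9.85%.
5.99 − 9.85 = -3.86 pp.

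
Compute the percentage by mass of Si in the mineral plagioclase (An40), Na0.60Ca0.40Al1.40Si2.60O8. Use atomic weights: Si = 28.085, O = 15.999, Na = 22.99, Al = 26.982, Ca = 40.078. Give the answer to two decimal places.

27.18 mass %

Formula mass = 0.60·22.99 + 0.40·40.078 + 1.40·26.982 + 2.60·28.085 + 8·15.999 = 268.613 g/mol, of which 73.021 g is Si.
So Si makes up 73.021/268.613 = 0.2718 of the mass, i.e. 27.18%.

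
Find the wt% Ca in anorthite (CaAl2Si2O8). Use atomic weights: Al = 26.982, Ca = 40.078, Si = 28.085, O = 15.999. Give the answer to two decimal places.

14.41 mass %

Formula mass = 1×40.078 + 2×26.982 + 2×28.085 + 8×15.999 = 278.204 g/mol, of which 40.078 g is Ca.
So Ca makes up 40.078/278.204 = 0.1441 of the mass, i.e. 14.41%.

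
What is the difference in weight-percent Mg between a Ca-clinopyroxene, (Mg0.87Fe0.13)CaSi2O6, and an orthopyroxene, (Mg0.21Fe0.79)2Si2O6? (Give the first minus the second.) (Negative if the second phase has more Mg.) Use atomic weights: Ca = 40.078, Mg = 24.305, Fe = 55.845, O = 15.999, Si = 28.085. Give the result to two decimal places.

5.51 percentage points

First mineral: 21.145 g Mg in 220.647 g formula = 9.58 wt% Mg.
Second mineral: 10.208 g Mg in 250.607 g formula = 4.07 wt% Mg.
9.58% − 4.07% gives a difference of 5.51 percentage points.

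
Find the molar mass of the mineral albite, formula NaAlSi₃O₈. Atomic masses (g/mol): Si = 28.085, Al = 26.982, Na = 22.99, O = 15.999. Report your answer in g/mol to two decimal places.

262.22 g/mol

The formula mass is the sum 1(22.99) + 1(26.982) + 3(28.085) + 8(15.999).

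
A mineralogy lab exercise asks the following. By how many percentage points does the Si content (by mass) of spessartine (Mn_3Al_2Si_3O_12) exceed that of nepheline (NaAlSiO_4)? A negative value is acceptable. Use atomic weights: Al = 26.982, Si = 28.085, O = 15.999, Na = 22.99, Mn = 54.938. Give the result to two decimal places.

-2.75 percentage points

First mineral: 84.255 g Si in 495.021 g formula = 17.02 wt% Si.
Second mineral: 28.085 g Si in 142.053 g formula = 19.77 wt% Si.
17.02% − 19.77% gives a difference of -2.75 percentage points.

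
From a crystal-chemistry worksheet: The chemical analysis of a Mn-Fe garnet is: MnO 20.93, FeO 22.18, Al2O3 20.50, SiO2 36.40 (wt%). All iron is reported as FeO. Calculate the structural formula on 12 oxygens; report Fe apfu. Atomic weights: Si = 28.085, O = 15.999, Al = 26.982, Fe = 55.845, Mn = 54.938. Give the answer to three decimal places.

1.532 Fe apfu

20.93 wt% MnO ÷ 70.937 g/mol = 0.29505 mol, giving 0.29505 Mn and 0.29505 O.
22.18 wt% FeO ÷ 71.844 g/mol = 0.30872 mol, giving 0.30872 Fe and 0.30872 O.
20.50 wt% Al2O3 ÷ 101.961 g/mol = 0.20106 mol, giving 0.40212 Al and 0.60318 O.
36.40 wt% SiO2 ÷ 60.083 g/mol = 0.60583 mol, giving 0.60583 Si and 1.21166 O.
Oxygen sums to 2.41861; scaling by 12/2.41861 = 4.96153 puts the formula on 12 O.
Fe: 0.30872 × 4.96153 = 1.532 atoms per formula unit.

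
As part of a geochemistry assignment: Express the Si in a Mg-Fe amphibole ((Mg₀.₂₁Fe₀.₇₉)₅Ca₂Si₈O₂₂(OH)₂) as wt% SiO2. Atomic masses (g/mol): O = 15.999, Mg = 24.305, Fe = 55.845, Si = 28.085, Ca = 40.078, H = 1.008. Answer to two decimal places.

51.30 wt%

M((Mg₀.₂₁Fe₀.₇₉)₅Ca₂Si₈O₂₂(OH)₂) = 936.936 g/mol; M(SiO2) = 60.083 g/mol.
Moles SiO2 per formula unit = 8 Si ÷ 1 = 8.0000.
SiO2 fraction = (8.0000 × 60.083) / 936.936 = 480.664/936.936 = 0.5130.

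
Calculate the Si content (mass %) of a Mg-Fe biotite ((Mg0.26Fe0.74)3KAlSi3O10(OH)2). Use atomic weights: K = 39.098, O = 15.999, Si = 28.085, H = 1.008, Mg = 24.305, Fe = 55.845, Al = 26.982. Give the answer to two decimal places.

17.29 mass %

M((Mg0.26Fe0.74)3KAlSi3O10(OH)2) = 487.273 g/mol.
Si contributes 3 × 28.085 = 84.255 g per mole.
84.255/487.273 = 0.1729 → 17.29%.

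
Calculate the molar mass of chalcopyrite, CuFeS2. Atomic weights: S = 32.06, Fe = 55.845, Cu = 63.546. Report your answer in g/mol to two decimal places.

183.51 g/mol

M = 1(63.546) + 1(55.845) + 2(32.06)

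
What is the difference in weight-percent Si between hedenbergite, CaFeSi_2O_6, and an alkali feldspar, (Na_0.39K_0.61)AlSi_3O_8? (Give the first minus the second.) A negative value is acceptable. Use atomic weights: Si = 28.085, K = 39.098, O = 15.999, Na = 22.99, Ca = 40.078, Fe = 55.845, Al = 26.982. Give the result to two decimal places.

-8.33 percentage points

Si in CaFeSi_2O_6: molar mass 248.087 g/mol; 2×28.085 = 56.170 g → 22.64 wt%.
Si in (Na_0.39K_0.61)AlSi_3O_8: molar mass 272.045 g/mol; 3×28.085 = 84.255 g → 30.97 wt%.
Difference = 22.64 − 30.97 = -8.33 percentage points.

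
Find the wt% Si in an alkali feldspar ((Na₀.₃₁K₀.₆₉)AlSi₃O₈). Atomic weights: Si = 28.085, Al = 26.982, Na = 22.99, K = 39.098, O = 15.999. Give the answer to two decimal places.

Formula mass = 0.31·22.99 + 0.69·39.098 + 1·26.982 + 3·28.085 + 8·15.999 = 273.334 g/mol, of which 84.255 g is Si.
So Si makes up 84.255/273.334 = 0.3082 of the mass, i.e. 30.82%.

30.82 mass %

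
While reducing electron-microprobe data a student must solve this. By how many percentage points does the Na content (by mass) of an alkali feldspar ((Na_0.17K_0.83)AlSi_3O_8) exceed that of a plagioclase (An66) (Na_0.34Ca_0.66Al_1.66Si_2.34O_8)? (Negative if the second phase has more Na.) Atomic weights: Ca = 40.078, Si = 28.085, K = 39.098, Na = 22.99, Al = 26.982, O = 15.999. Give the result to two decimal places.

-1.45 percentage points

Na in (Na_0.17K_0.83)AlSi_3O_8: molar mass 275.589 g/mol; 0.17×22.99 = 3.908 g → 1.42 wt%.
Na in Na_0.34Ca_0.66Al_1.66Si_2.34O_8: molar mass 272.769 g/mol; 0.34×22.99 = 7.817 g → 2.87 wt%.
Difference = 1.42 − 2.87 = -1.45 percentage points.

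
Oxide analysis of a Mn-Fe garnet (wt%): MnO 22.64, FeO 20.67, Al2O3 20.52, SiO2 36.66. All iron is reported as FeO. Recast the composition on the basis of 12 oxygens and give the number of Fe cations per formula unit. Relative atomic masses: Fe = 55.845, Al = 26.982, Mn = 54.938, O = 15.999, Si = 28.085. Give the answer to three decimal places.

MnO (M=70.937): mol = 0.31916; Mn = 0.31916, O = 0.31916.
FeO (M=71.844): mol = 0.28771; Fe = 0.28771, O = 0.28771.
Al2O3 (M=101.961): mol = 0.20125; Al = 0.40250, O = 0.60375.
SiO2 (M=60.083): mol = 0.61016; Si = 0.61016, O = 1.22032.
ΣO = 2.43094; factor = 12/ΣO = 4.93636.
Fe apfu = 0.28771 × 4.93636 = 1.420.

1.420 Fe apfu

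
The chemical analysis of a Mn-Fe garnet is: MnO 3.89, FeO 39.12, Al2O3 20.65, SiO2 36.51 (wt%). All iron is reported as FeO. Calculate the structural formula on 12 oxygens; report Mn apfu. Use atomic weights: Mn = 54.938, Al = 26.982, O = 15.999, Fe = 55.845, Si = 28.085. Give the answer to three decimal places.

MnO (M=70.937): mol = 0.05484; Mn = 0.05484, O = 0.05484.
FeO (M=71.844): mol = 0.54451; Fe = 0.54451, O = 0.54451.
Al2O3 (M=101.961): mol = 0.20253; Al = 0.40506, O = 0.60759.
SiO2 (M=60.083): mol = 0.60766; Si = 0.60766, O = 1.21532.
ΣO = 2.42226; factor = 12/ΣO = 4.95405.
Mn apfu = 0.05484 × 4.95405 = 0.272.

0.272 Mn apfu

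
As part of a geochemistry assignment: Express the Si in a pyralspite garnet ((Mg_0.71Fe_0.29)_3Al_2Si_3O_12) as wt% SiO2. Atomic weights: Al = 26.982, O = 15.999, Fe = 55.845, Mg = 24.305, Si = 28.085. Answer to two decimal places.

M((Mg_0.71Fe_0.29)_3Al_2Si_3O_12) = 430.562 g/mol; M(SiO2) = 60.083 g/mol.
Moles SiO2 per formula unit = 3 Si ÷ 1 = 3.0000.
SiO2 fraction = (3.0000 × 60.083) / 430.562 = 180.249/430.562 = 0.4186.

41.86 wt%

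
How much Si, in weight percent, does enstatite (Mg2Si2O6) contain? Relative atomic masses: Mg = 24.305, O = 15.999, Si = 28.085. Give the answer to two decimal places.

Formula mass = 2*24.305 + 2*28.085 + 6*15.999 = 200.774 g/mol, of which 56.170 g is Si.
So Si makes up 56.170/200.774 = 0.2798 of the mass, i.e. 27.98%.

27.98 weight percent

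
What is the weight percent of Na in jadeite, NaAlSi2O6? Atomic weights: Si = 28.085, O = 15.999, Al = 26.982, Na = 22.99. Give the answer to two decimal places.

M(NaAlSi2O6) = 202.136 g/mol.
Na contributes 1 × 22.99 = 22.990 g per mole.
22.990/202.136 = 0.1137 → 11.37%.

11.37 mass %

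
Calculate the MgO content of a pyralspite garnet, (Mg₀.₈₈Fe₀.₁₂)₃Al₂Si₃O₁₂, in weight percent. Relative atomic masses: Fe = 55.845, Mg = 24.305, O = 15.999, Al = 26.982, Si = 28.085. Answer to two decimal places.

Molar mass of (Mg₀.₈₈Fe₀.₁₂)₃Al₂Si₃O₁₂ = 2.64·24.305 + 0.36·55.845 + 2·26.982 + 3·28.085 + 12·15.999 = 414.476 g/mol.
Each formula unit contains 2.64 Mg, equivalent to 2.64/1 = 2.6400 mol MgO.
M(MgO) = 1×24.305 + 1×15.999 = 40.304 g/mol.
Mass of MgO per formula unit = 2.6400 × 40.304 = 106.403 g.
MgO wt% = 106.403 / 414.476 × 100 = 25.67%.

25.67 wt%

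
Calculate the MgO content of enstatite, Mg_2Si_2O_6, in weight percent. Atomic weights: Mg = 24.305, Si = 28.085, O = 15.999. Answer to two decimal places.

Formula mass = 200.774 g/mol.
2 Mg → 2.0000 mol MgO per formula unit; M(MgO) = 40.304, so MgO mass = 80.608 g.
80.608/200.774 × 100 = 40.15 wt%.

40.15 wt%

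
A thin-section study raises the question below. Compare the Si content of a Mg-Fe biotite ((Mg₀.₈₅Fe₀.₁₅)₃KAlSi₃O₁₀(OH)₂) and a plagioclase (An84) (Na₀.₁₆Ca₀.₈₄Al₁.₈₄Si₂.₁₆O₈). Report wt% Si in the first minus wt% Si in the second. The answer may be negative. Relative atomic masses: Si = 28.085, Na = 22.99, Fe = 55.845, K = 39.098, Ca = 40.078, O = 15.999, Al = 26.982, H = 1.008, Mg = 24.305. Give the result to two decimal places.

-2.48 percentage points

Si in (Mg₀.₈₅Fe₀.₁₅)₃KAlSi₃O₁₀(OH)₂: molar mass 431.447 g/mol; 3×28.085 = 84.255 g → 19.53 wt%.
Si in Na₀.₁₆Ca₀.₈₄Al₁.₈₄Si₂.₁₆O₈: molar mass 275.646 g/mol; 2.16×28.085 = 60.664 g → 22.01 wt%.
Difference = 19.53 − 22.01 = -2.48 percentage points.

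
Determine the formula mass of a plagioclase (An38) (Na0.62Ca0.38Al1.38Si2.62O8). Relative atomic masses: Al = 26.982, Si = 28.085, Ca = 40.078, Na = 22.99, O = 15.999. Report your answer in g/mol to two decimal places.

268.29 g/mol

M = 0.62*22.99 + 0.38*40.078 + 1.38*26.982 + 2.62*28.085 + 8*15.999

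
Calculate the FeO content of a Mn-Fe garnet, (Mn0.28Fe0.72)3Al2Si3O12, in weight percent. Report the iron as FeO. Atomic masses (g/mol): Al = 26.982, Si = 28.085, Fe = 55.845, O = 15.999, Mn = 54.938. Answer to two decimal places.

Formula mass = 496.980 g/mol.
2.16 Fe → 2.1600 mol FeO per formula unit; M(FeO) = 71.844, so FeO mass = 155.183 g.
155.183/496.980 × 100 = 31.23 wt%.

31.23 wt%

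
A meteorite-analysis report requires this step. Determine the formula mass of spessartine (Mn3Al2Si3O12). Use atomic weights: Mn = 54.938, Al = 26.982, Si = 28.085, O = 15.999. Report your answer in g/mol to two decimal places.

495.02 g/mol

The formula mass is the sum 3*54.938 + 2*26.982 + 3*28.085 + 12*15.999.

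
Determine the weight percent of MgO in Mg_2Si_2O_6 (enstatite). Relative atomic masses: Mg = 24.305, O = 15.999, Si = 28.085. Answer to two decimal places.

40.15 wt%

M(Mg_2Si_2O_6) = 200.774 g/mol; M(MgO) = 40.304 g/mol.
Moles MgO per formula unit = 2 Mg ÷ 1 = 2.0000.
MgO fraction = (2.0000 × 40.304) / 200.774 = 80.608/200.774 = 0.4015.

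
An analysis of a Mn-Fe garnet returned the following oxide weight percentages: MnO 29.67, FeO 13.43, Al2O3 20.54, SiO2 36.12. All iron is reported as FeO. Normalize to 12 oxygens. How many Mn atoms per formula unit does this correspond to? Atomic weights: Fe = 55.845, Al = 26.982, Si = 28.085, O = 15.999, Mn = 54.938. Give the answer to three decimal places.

2.081 Mn apfu

MnO (M=70.937): mol = 0.41826; Mn = 0.41826, O = 0.41826.
FeO (M=71.844): mol = 0.18693; Fe = 0.18693, O = 0.18693.
Al2O3 (M=101.961): mol = 0.20145; Al = 0.40290, O = 0.60435.
SiO2 (M=60.083): mol = 0.60117; Si = 0.60117, O = 1.20234.
ΣO = 2.41188; factor = 12/ΣO = 4.97537.
Mn apfu = 0.41826 × 4.97537 = 2.081.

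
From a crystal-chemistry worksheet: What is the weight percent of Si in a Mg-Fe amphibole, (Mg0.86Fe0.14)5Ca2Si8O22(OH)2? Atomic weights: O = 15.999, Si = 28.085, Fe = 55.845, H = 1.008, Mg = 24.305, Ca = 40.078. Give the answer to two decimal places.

26.93 weight percent

Molar mass of (Mg0.86Fe0.14)5Ca2Si8O22(OH)2: 4.30*24.305 + 0.70*55.845 + 2*40.078 + 8*28.085 + 24*15.999 + 2*1.008 = 834.431 g/mol.
Mass of Si per formula unit: 8 × 28.085 = 224.680 g.
Weight fraction Si = 224.680 / 834.431 = 0.2693.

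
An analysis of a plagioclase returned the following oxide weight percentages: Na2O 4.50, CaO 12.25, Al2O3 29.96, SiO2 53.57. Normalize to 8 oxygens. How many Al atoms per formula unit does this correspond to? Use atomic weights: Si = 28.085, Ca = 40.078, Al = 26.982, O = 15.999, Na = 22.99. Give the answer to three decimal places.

Na2O (M=61.979): mol = 0.07261; Na = 0.14522, O = 0.07261.
CaO (M=56.077): mol = 0.21845; Ca = 0.21845, O = 0.21845.
Al2O3 (M=101.961): mol = 0.29384; Al = 0.58768, O = 0.88152.
SiO2 (M=60.083): mol = 0.89160; Si = 0.89160, O = 1.78320.
ΣO = 2.95578; factor = 8/ΣO = 2.70656.
Al apfu = 0.58768 × 2.70656 = 1.591.

1.591 Al apfu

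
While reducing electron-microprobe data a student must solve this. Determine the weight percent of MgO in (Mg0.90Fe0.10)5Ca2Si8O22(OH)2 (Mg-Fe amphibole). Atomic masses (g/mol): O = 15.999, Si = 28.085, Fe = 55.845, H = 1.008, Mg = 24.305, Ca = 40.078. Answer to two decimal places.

21.90 wt%

Molar mass of (Mg0.90Fe0.10)5Ca2Si8O22(OH)2 = 4.50*24.305 + 0.50*55.845 + 2*40.078 + 8*28.085 + 24*15.999 + 2*1.008 = 828.123 g/mol.
Each formula unit contains 4.50 Mg, equivalent to 4.50/1 = 4.5000 mol MgO.
M(MgO) = 1×24.305 + 1×15.999 = 40.304 g/mol.
Mass of MgO per formula unit = 4.5000 × 40.304 = 181.368 g.
MgO wt% = 181.368 / 828.123 × 100 = 21.90%.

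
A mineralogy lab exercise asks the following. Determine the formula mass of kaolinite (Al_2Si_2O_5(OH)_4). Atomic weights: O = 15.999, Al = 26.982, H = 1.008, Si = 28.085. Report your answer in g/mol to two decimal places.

258.16 g/mol

M = 2×26.982 + 2×28.085 + 9×15.999 + 4×1.008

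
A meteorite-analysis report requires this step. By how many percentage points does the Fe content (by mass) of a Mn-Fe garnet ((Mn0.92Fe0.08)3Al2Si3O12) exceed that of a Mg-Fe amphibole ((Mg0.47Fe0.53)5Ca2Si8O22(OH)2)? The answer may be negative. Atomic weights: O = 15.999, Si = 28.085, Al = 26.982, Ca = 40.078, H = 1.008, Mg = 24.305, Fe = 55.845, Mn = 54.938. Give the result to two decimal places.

-13.81 percentage points

First mineral: 13.403 g Fe in 495.239 g formula = 2.71 wt% Fe.
Second mineral: 147.989 g Fe in 895.934 g formula = 16.52 wt% Fe.
2.71% − 16.52% gives a difference of -13.81 percentage points.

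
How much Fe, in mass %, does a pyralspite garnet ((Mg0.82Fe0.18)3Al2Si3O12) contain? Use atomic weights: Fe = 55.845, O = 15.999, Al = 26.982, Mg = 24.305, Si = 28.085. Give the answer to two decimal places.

Molar mass of (Mg0.82Fe0.18)3Al2Si3O12: 2.46*24.305 + 0.54*55.845 + 2*26.982 + 3*28.085 + 12*15.999 = 420.154 g/mol.
Mass of Fe per formula unit: 0.54 × 55.845 = 30.156 g.
Weight fraction Fe = 30.156 / 420.154 = 0.0718.

7.18 mass %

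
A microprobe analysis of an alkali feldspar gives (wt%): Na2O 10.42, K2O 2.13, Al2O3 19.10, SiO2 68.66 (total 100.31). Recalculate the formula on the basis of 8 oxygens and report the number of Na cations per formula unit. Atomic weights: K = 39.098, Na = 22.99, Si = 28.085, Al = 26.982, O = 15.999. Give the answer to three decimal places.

0.885 Na apfu

Na2O (M=61.979): mol = 0.16812; Na = 0.33624, O = 0.16812.
K2O (M=94.195): mol = 0.02261; K = 0.04522, O = 0.02261.
Al2O3 (M=101.961): mol = 0.18733; Al = 0.37466, O = 0.56199.
SiO2 (M=60.083): mol = 1.14275; Si = 1.14275, O = 2.28550.
ΣO = 3.03822; factor = 8/ΣO = 2.63312.
Na apfu = 0.33624 × 2.63312 = 0.885.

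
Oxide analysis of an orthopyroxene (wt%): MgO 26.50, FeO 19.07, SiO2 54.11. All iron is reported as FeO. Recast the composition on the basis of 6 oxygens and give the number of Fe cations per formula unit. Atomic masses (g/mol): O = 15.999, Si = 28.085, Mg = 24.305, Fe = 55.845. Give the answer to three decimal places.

MgO: 26.50/40.304 = 0.65750 mol → 0.65750 mol Mg, 0.65750 mol O.
FeO: 19.07/71.844 = 0.26544 mol → 0.26544 mol Fe, 0.26544 mol O.
SiO2: 54.11/60.083 = 0.90059 mol → 0.90059 mol Si, 1.80118 mol O.
Total oxygen = 2.72412 mol. Normalization factor = 6/2.72412 = 2.20255.
Fe per 6 O = 0.26544 × 2.20255 = 0.585.

0.585 Fe apfu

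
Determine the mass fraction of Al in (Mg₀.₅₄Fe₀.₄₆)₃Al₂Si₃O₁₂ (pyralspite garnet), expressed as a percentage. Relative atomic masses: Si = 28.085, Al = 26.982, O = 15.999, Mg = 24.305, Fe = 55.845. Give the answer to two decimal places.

Molar mass of (Mg₀.₅₄Fe₀.₄₆)₃Al₂Si₃O₁₂: 1.62*24.305 + 1.38*55.845 + 2*26.982 + 3*28.085 + 12*15.999 = 446.647 g/mol.
Mass of Al per formula unit: 2 × 26.982 = 53.964 g.
Weight fraction Al = 53.964 / 446.647 = 0.1208.

12.08 mass %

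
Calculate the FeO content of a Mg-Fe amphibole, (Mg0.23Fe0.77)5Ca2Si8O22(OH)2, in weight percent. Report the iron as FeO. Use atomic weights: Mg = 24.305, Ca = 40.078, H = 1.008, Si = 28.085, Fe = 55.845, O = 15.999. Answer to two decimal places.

29.62 wt%

Molar mass of (Mg0.23Fe0.77)5Ca2Si8O22(OH)2 = 1.15×24.305 + 3.85×55.845 + 2×40.078 + 8×28.085 + 24×15.999 + 2×1.008 = 933.782 g/mol.
Each formula unit contains 3.85 Fe, equivalent to 3.85/1 = 3.8500 mol FeO.
M(FeO) = 1×55.845 + 1×15.999 = 71.844 g/mol.
Mass of FeO per formula unit = 3.8500 × 71.844 = 276.599 g.
FeO wt% = 276.599 / 933.782 × 100 = 29.62%.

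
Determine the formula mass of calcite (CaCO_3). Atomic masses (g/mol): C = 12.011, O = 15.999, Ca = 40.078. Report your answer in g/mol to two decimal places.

M = 1*40.078 + 1*12.011 + 3*15.999

100.09 g/mol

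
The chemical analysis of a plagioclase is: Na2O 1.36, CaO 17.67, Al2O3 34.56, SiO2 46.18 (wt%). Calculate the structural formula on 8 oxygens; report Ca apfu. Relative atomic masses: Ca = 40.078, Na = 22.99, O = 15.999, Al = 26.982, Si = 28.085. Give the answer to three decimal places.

0.872 Ca apfu

1.36 wt% Na2O ÷ 61.979 g/mol = 0.02194 mol, giving 0.04388 Na and 0.02194 O.
17.67 wt% CaO ÷ 56.077 g/mol = 0.31510 mol, giving 0.31510 Ca and 0.31510 O.
34.56 wt% Al2O3 ÷ 101.961 g/mol = 0.33895 mol, giving 0.67790 Al and 1.01685 O.
46.18 wt% SiO2 ÷ 60.083 g/mol = 0.76860 mol, giving 0.76860 Si and 1.53720 O.
Oxygen sums to 2.89109; scaling by 8/2.89109 = 2.76712 puts the formula on 8 O.
Ca: 0.31510 × 2.76712 = 0.872 atoms per formula unit.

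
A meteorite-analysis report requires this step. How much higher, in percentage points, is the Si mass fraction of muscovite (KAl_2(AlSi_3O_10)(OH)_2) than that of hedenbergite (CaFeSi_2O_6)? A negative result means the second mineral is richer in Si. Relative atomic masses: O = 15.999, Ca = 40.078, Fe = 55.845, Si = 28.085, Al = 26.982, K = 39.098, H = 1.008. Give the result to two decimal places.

M(KAl_2(AlSi_3O_10)(OH)_2) = 398.303 g/mol, so wt% Si = 84.255/398.303 × 100 = 21.15%.
M(CaFeSi_2O_6) = 248.087 g/mol, so wt% Si = 56.170/248.087 × 100 = 22.64%.
21.15 − 22.64 = -1.49 pp.

-1.49 percentage points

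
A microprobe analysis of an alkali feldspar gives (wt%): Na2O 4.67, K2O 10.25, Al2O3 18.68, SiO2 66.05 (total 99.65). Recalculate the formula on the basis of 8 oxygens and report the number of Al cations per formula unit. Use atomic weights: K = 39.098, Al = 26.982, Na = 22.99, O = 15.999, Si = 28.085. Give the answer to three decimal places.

Na2O (M=61.979): mol = 0.07535; Na = 0.15070, O = 0.07535.
K2O (M=94.195): mol = 0.10882; K = 0.21764, O = 0.10882.
Al2O3 (M=101.961): mol = 0.18321; Al = 0.36642, O = 0.54963.
SiO2 (M=60.083): mol = 1.09931; Si = 1.09931, O = 2.19862.
ΣO = 2.93242; factor = 8/ΣO = 2.72812.
Al apfu = 0.36642 × 2.72812 = 1.000.

1.000 Al apfu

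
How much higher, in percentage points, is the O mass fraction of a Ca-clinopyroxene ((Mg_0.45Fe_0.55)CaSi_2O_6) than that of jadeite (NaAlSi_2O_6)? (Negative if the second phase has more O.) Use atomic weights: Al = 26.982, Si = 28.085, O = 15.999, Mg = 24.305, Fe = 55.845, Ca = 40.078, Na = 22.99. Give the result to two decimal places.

O in (Mg_0.45Fe_0.55)CaSi_2O_6: molar mass 233.894 g/mol; 6×15.999 = 95.994 g → 41.04 wt%.
O in NaAlSi_2O_6: molar mass 202.136 g/mol; 6×15.999 = 95.994 g → 47.49 wt%.
Difference = 41.04 − 47.49 = -6.45 percentage points.

-6.45 percentage points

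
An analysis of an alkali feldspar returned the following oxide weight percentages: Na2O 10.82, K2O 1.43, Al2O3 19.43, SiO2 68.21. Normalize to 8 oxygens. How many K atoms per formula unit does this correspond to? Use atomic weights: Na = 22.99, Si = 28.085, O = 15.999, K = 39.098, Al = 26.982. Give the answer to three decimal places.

Na2O (M=61.979): mol = 0.17458; Na = 0.34916, O = 0.17458.
K2O (M=94.195): mol = 0.01518; K = 0.03036, O = 0.01518.
Al2O3 (M=101.961): mol = 0.19056; Al = 0.38112, O = 0.57168.
SiO2 (M=60.083): mol = 1.13526; Si = 1.13526, O = 2.27052.
ΣO = 3.03196; factor = 8/ΣO = 2.63856.
K apfu = 0.03036 × 2.63856 = 0.080.

0.080 K apfu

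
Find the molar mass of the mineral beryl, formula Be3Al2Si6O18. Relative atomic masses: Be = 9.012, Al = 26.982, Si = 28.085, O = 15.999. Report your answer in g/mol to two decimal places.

Be: 3 × 9.012 = 27.0360
Al: 2 × 26.982 = 53.9640
Si: 6 × 28.085 = 168.5100
O: 18 × 15.999 = 287.9820
Summing the contributions gives the formula mass.

537.49 g/mol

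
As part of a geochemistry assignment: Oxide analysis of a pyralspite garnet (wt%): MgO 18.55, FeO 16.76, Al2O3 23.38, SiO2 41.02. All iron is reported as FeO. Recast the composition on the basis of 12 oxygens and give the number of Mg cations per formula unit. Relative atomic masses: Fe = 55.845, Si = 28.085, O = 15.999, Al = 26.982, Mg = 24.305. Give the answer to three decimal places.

2.011 Mg apfu

MgO: 18.55/40.304 = 0.46025 mol → 0.46025 mol Mg, 0.46025 mol O.
FeO: 16.76/71.844 = 0.23328 mol → 0.23328 mol Fe, 0.23328 mol O.
Al2O3: 23.38/101.961 = 0.22930 mol → 0.45860 mol Al, 0.68790 mol O.
SiO2: 41.02/60.083 = 0.68272 mol → 0.68272 mol Si, 1.36544 mol O.
Total oxygen = 2.74687 mol. Normalization factor = 12/2.74687 = 4.36861.
Mg per 12 O = 0.46025 × 4.36861 = 2.011.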